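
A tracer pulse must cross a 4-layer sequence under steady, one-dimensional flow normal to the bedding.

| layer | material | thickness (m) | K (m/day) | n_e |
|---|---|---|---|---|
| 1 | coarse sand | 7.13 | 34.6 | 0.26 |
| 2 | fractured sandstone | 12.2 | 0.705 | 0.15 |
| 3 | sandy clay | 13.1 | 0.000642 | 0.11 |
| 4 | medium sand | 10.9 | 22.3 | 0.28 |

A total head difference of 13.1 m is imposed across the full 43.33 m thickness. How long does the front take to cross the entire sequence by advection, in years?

34.9

With flow normal to the layers, continuity requires the same specific discharge q through every layer.
Σ(b_i/K_i) = 7.13/34.6 + 12.2/0.705 + 13.1/0.000642 + 10.9/22.3 = 20423 d.
q = Δh / Σ(b_i/K_i) = 13.1 / 20423 = 0.0006414 m/day.
In each layer the seepage velocity is v_i = q/n_i, so the layer transit time is t_i = b_i·n_i / q:
  layer 1 (coarse sand): t_1 = 7.13 × 0.26 / 0.0006414 = 2890 d
  layer 2 (fractured sandstone): t_2 = 12.2 × 0.15 / 0.0006414 = 2853 d
  layer 3 (sandy clay): t_3 = 13.1 × 0.11 / 0.0006414 = 2247 d
  layer 4 (medium sand): t_4 = 10.9 × 0.28 / 0.0006414 = 4758 d
Total t = Σ t_i = 12748 days = 34.90 years.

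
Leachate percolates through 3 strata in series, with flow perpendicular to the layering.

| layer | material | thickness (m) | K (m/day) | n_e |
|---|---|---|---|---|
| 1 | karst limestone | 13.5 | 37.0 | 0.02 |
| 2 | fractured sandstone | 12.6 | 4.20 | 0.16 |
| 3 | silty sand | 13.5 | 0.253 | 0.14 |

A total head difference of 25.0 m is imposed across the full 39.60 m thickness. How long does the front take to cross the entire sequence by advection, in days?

With flow normal to the layers, continuity requires the same specific discharge q through every layer.
Σ(b_i/K_i) = 13.5/37.0 + 12.6/4.20 + 13.5/0.253 = 56.72 d.
q = Δh / Σ(b_i/K_i) = 25.0 / 56.72 = 0.4407 m/day.
In each layer the seepage velocity is v_i = q/n_i, so the layer transit time is t_i = b_i·n_i / q:
  layer 1 (karst limestone): t_1 = 13.5 × 0.02 / 0.4407 = 0.6126 d
  layer 2 (fractured sandstone): t_2 = 12.6 × 0.16 / 0.4407 = 4.574 d
  layer 3 (silty sand): t_3 = 13.5 × 0.14 / 0.4407 = 4.288 d
Total t = Σ t_i = 9.475 days.

9.48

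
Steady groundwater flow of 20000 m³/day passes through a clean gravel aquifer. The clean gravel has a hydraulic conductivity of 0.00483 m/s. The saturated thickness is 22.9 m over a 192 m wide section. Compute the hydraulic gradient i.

0.0109

Convert K: 0.00483 m/s × 86400 = 417.3 m/day.
Cross-sectional area A = 192 × 22.9 = 4397 m².
From Q = K·A·i, i = Q / (K·A) = 20000 / (417.3 × 4397) = 0.01090.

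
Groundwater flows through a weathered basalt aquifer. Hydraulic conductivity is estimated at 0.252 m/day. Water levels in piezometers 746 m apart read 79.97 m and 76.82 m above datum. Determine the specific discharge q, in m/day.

0.00106

Hydraulic gradient i = (79.97 − 76.82) / 746 = 3.15 / 746 = 0.004223.
Specific discharge q = K · i = 0.2520 × 0.004223 = 0.001064 m/day.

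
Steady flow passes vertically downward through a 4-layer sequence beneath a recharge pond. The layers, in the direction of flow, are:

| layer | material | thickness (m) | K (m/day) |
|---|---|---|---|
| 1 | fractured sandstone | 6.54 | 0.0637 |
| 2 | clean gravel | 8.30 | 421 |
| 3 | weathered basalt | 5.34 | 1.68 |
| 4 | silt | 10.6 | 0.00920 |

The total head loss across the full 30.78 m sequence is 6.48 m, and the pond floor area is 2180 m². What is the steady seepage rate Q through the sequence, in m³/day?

11.2

Flow is perpendicular to layering, so the layers act in series and the equivalent K is the thickness-weighted harmonic mean.
Total thickness L = 6.54 + 8.30 + 5.34 + 10.6 = 30.78 m.
Σ(b_i/K_i) = 6.54/0.0637 + 8.30/421 + 5.34/1.68 + 10.6/0.00920 = 1258 d.
K_eq = L / Σ(b_i/K_i) = 30.78 / 1258 = 0.02447 m/day.
Q = K_eq · A · (Δh/L) = 0.02447 × 2180 × (6.48/30.78) = 11.23 m³/day.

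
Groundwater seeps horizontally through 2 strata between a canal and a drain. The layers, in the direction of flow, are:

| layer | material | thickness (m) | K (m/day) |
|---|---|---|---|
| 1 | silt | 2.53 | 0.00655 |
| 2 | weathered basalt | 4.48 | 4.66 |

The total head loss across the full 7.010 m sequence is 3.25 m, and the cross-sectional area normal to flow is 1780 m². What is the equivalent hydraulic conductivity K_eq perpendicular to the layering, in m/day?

0.0181

Flow is perpendicular to layering, so the layers act in series and the equivalent K is the thickness-weighted harmonic mean.
Total thickness L = 2.53 + 4.48 = 7.010 m.
Σ(b_i/K_i) = 2.53/0.00655 + 4.48/4.66 = 387.2 d.
K_eq = L / Σ(b_i/K_i) = 7.010 / 387.2 = 0.01810 m/day.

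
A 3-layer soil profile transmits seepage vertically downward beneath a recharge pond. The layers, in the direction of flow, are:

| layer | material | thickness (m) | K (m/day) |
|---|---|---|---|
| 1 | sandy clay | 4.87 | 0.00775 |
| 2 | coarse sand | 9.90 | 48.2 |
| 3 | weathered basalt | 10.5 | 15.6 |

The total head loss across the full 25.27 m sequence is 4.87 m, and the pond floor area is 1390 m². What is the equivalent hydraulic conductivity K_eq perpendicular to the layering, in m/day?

Flow is perpendicular to layering, so the layers act in series and the equivalent K is the thickness-weighted harmonic mean.
Total thickness L = 4.87 + 9.90 + 10.5 = 25.27 m.
Σ(b_i/K_i) = 4.87/0.00775 + 9.90/48.2 + 10.5/15.6 = 629.3 d.
K_eq = L / Σ(b_i/K_i) = 25.27 / 629.3 = 0.04016 m/day.

0.0402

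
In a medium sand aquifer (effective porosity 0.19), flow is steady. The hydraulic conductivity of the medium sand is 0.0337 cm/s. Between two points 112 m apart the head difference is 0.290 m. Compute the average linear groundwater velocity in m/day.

Convert K: 0.0337 cm/s × 864 = 29.12 m/day.
Hydraulic gradient i = Δh / L = 0.290 / 112 = 0.002589.
Darcy flux q = K · i = 29.12 × 0.002589 = 0.07539 m/day.
Seepage velocity v = q / n_e = 0.07539 / 0.19 = 0.3968 m/day.

0.397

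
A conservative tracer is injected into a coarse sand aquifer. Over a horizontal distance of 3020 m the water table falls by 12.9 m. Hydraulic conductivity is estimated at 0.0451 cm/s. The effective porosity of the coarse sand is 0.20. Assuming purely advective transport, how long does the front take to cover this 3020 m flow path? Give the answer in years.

9.94

Convert K: 0.0451 cm/s × 864 = 38.97 m/day.
Hydraulic gradient i = Δh / L = 12.9 / 3020 = 0.004272.
Darcy flux q = K · i = 38.97 × 0.004272 = 0.1664 m/day.
Seepage velocity v = q / n_e = 0.1664 / 0.20 = 0.8322 m/day.
Travel time t = L / v = 3020 / 0.8322 = 3629 days = 9.935 years.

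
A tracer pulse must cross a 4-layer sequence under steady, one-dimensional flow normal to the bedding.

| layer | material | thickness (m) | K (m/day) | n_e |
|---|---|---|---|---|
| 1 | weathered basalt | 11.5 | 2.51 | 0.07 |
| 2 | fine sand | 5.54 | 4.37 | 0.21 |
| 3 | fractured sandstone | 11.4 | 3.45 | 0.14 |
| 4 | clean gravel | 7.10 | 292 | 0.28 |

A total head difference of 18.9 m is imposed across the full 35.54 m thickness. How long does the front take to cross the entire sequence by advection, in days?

With flow normal to the layers, continuity requires the same specific discharge q through every layer.
Σ(b_i/K_i) = 11.5/2.51 + 5.54/4.37 + 11.4/3.45 + 7.10/292 = 9.178 d.
q = Δh / Σ(b_i/K_i) = 18.9 / 9.178 = 2.059 m/day.
In each layer the seepage velocity is v_i = q/n_i, so the layer transit time is t_i = b_i·n_i / q:
  layer 1 (weathered basalt): t_1 = 11.5 × 0.07 / 2.059 = 0.3909 d
  layer 2 (fine sand): t_2 = 5.54 × 0.21 / 2.059 = 0.5650 d
  layer 3 (fractured sandstone): t_3 = 11.4 × 0.14 / 2.059 = 0.7750 d
  layer 4 (clean gravel): t_4 = 7.10 × 0.28 / 2.059 = 0.9654 d
Total t = Σ t_i = 2.696 days.

2.70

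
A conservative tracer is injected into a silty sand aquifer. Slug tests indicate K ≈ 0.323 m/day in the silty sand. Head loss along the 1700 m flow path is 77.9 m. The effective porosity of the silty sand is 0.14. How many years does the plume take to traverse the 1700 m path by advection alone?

44.0

Hydraulic gradient i = Δh / L = 77.9 / 1700 = 0.04582.
Darcy flux q = K · i = 0.3230 × 0.04582 = 0.01480 m/day.
Seepage velocity v = q / n_e = 0.01480 / 0.14 = 0.1057 m/day.
Travel time t = L / v = 1700 / 0.1057 = 16080 days = 44.02 years.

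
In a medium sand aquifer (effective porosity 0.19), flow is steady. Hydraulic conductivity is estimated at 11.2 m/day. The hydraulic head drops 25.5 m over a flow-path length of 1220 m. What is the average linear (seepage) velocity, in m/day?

Hydraulic gradient i = Δh / L = 25.5 / 1220 = 0.02090.
Darcy flux q = K · i = 11.20 × 0.02090 = 0.2341 m/day.
Seepage velocity v = q / n_e = 0.2341 / 0.19 = 1.232 m/day.

1.23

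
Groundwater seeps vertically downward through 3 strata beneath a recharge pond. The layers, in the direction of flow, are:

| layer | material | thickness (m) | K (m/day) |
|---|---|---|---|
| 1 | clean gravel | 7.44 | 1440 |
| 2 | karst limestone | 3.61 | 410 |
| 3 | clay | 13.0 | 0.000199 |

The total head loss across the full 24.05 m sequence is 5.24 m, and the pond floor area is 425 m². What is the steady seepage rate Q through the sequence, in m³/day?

0.0341

Flow is perpendicular to layering, so the layers act in series and the equivalent K is the thickness-weighted harmonic mean.
Total thickness L = 7.44 + 3.61 + 13.0 = 24.05 m.
Σ(b_i/K_i) = 7.44/1440 + 3.61/410 + 13.0/0.000199 = 65327 d.
K_eq = L / Σ(b_i/K_i) = 24.05 / 65327 = 0.0003681 m/day.
Q = K_eq · A · (Δh/L) = 0.0003681 × 425 × (5.24/24.05) = 0.03409 m³/day.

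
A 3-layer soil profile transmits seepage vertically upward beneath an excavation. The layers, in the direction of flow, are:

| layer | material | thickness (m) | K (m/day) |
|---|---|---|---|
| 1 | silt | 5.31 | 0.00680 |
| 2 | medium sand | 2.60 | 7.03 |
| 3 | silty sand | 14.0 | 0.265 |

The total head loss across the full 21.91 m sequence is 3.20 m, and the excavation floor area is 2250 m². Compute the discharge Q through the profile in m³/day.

8.63

Flow is perpendicular to layering, so the layers act in series and the equivalent K is the thickness-weighted harmonic mean.
Total thickness L = 5.31 + 2.60 + 14.0 = 21.91 m.
Σ(b_i/K_i) = 5.31/0.00680 + 2.60/7.03 + 14.0/0.265 = 834.1 d.
K_eq = L / Σ(b_i/K_i) = 21.91 / 834.1 = 0.02627 m/day.
Q = K_eq · A · (Δh/L) = 0.02627 × 2250 × (3.20/21.91) = 8.632 m³/day.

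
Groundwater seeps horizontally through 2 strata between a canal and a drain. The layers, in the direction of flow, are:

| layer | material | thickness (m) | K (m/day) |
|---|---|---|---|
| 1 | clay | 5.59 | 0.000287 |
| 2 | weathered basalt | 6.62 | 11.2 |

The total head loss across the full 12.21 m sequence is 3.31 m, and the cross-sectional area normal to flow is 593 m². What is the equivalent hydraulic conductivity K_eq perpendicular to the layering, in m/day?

0.000627

Flow is perpendicular to layering, so the layers act in series and the equivalent K is the thickness-weighted harmonic mean.
Total thickness L = 5.59 + 6.62 = 12.21 m.
Σ(b_i/K_i) = 5.59/0.000287 + 6.62/11.2 = 19478 d.
K_eq = L / Σ(b_i/K_i) = 12.21 / 19478 = 0.0006269 m/day.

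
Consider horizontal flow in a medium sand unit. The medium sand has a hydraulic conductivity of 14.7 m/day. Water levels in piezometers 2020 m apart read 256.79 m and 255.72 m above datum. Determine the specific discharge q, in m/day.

0.00779

Hydraulic gradient i = (256.79 − 255.72) / 2020 = 1.07 / 2020 = 0.0005297.
Specific discharge q = K · i = 14.70 × 0.0005297 = 0.007787 m/day.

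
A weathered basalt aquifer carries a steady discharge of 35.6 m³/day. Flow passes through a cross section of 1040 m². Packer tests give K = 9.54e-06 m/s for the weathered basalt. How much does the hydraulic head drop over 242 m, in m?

10.1

Convert K: 9.54e-06 m/s × 86400 = 0.8243 m/day.
From Q = K·A·i, i = Q / (K·A) = 35.6 / (0.8243 × 1040) = 0.04153.
Head loss Δh = i · L = 0.04153 × 242 = 10.05 m.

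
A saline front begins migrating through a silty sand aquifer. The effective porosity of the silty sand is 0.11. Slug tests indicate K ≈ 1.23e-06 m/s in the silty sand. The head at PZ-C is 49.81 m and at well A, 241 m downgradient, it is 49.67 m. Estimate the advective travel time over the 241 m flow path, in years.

1180

Convert K: 1.23e-06 m/s × 86400 = 0.1063 m/day.
Hydraulic gradient i = (49.81 − 49.67) / 241 = 0.14 / 241 = 0.0005809.
Darcy flux q = K · i = 0.1063 × 0.0005809 = 6.173e-05 m/day.
Seepage velocity v = q / n_e = 6.173e-05 / 0.11 = 0.0005612 m/day.
Travel time t = L / v = 241 / 0.0005612 = 4.294e+05 days = 1176 years.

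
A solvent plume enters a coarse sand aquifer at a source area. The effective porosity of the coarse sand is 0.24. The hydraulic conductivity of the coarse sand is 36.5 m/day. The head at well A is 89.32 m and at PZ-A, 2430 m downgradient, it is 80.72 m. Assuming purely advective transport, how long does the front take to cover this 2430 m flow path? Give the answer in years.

Hydraulic gradient i = (89.32 − 80.72) / 2430 = 8.6 / 2430 = 0.003539.
Darcy flux q = K · i = 36.50 × 0.003539 = 0.1292 m/day.
Seepage velocity v = q / n_e = 0.1292 / 0.24 = 0.5382 m/day.
Travel time t = L / v = 2430 / 0.5382 = 4515 days = 12.36 years.

12.4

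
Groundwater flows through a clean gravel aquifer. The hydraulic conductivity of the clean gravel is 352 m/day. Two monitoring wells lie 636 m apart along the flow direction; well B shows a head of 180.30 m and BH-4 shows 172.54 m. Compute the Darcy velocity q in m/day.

4.29

Hydraulic gradient i = (180.30 − 172.54) / 636 = 7.76 / 636 = 0.01220.
Specific discharge q = K · i = 352.0 × 0.01220 = 4.295 m/day.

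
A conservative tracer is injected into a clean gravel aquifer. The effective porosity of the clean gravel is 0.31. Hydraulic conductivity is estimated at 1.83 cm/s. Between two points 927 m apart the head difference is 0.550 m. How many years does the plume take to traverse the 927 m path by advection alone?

0.839

Convert K: 1.83 cm/s × 864 = 1581 m/day.
Hydraulic gradient i = Δh / L = 0.550 / 927 = 0.0005933.
Darcy flux q = K · i = 1581 × 0.0005933 = 0.9381 m/day.
Seepage velocity v = q / n_e = 0.9381 / 0.31 = 3.026 m/day.
Travel time t = L / v = 927 / 3.026 = 306.3 days = 0.8387 years.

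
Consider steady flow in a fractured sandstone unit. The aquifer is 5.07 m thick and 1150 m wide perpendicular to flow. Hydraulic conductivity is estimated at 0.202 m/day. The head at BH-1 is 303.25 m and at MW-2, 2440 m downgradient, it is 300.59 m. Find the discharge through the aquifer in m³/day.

Cross-sectional area A = 1150 × 5.07 = 5830 m².
Hydraulic gradient i = (303.25 − 300.59) / 2440 = 2.66 / 2440 = 0.001090.
Darcy's law: Q = K · A · i = 0.2020 × 5830 × 0.001090 = 1.284 m³/day.

1.28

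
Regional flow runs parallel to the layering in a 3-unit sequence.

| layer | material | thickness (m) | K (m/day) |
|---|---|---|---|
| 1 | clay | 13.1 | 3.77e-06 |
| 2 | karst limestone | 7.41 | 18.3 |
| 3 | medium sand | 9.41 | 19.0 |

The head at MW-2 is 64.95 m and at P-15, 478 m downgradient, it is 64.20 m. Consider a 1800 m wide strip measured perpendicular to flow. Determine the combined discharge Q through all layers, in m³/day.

Flow is parallel to layering, so each bed carries its own Darcy discharge and the transmissivities add.
Σ(K_i·b_i) = 3.77e-06×13.1 + 18.3×7.41 + 19.0×9.41 = 314.4 m²/day.
Hydraulic gradient i = (64.95 − 64.20) / 478 = 0.75 / 478 = 0.001569.
Q = Σ(K_i·b_i) · W · i = 314.4 × 1800 × 0.001569 = 887.9 m³/day.

888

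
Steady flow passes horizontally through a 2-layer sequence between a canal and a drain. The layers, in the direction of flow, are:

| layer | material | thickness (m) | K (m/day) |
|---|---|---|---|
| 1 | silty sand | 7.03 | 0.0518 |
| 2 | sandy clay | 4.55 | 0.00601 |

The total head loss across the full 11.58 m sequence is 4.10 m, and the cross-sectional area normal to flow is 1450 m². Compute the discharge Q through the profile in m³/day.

6.66

Flow is perpendicular to layering, so the layers act in series and the equivalent K is the thickness-weighted harmonic mean.
Total thickness L = 7.03 + 4.55 = 11.58 m.
Σ(b_i/K_i) = 7.03/0.0518 + 4.55/0.00601 = 892.8 d.
K_eq = L / Σ(b_i/K_i) = 11.58 / 892.8 = 0.01297 m/day.
Q = K_eq · A · (Δh/L) = 0.01297 × 1450 × (4.10/11.58) = 6.659 m³/day.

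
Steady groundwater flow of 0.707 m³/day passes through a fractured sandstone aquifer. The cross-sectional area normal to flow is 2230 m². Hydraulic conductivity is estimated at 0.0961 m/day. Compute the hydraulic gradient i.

From Q = K·A·i, i = Q / (K·A) = 0.707 / (0.09610 × 2230) = 0.003299.

0.00330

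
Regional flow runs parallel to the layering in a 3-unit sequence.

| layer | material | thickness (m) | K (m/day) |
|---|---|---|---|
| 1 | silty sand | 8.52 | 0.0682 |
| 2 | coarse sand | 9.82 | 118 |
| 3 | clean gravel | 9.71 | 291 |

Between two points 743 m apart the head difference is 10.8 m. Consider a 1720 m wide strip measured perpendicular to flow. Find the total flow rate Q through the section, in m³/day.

Flow is parallel to layering, so each bed carries its own Darcy discharge and the transmissivities add.
Σ(K_i·b_i) = 0.0682×8.52 + 118×9.82 + 291×9.71 = 3985 m²/day.
Hydraulic gradient i = Δh / L = 10.8 / 743 = 0.01454.
Q = Σ(K_i·b_i) · W · i = 3985 × 1720 × 0.01454 = 99629 m³/day.

99600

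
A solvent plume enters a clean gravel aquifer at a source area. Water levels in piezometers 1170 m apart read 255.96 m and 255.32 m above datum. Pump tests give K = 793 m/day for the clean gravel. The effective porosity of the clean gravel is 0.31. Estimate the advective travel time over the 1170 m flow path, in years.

Hydraulic gradient i = (255.96 − 255.32) / 1170 = 0.64 / 1170 = 0.0005470.
Darcy flux q = K · i = 793.0 × 0.0005470 = 0.4338 m/day.
Seepage velocity v = q / n_e = 0.4338 / 0.31 = 1.399 m/day.
Travel time t = L / v = 1170 / 1.399 = 836.1 days = 2.289 years.

2.29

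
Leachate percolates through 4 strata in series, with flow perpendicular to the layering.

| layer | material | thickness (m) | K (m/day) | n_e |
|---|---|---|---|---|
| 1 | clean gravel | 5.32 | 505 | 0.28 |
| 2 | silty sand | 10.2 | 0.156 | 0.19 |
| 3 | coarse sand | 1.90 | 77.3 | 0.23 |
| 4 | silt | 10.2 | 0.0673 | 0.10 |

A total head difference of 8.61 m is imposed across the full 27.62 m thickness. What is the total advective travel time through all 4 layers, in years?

0.337

With flow normal to the layers, continuity requires the same specific discharge q through every layer.
Σ(b_i/K_i) = 5.32/505 + 10.2/0.156 + 1.90/77.3 + 10.2/0.0673 = 217.0 d.
q = Δh / Σ(b_i/K_i) = 8.61 / 217.0 = 0.03968 m/day.
In each layer the seepage velocity is v_i = q/n_i, so the layer transit time is t_i = b_i·n_i / q:
  layer 1 (clean gravel): t_1 = 5.32 × 0.28 / 0.03968 = 37.54 d
  layer 2 (silty sand): t_2 = 10.2 × 0.19 / 0.03968 = 48.84 d
  layer 3 (coarse sand): t_3 = 1.90 × 0.23 / 0.03968 = 11.01 d
  layer 4 (silt): t_4 = 10.2 × 0.10 / 0.03968 = 25.70 d
Total t = Σ t_i = 123.1 days = 0.3370 years.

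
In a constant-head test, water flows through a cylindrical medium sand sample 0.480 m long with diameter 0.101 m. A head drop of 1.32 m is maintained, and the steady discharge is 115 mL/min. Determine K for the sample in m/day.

Cross-sectional area A = π·(d/2)² = π × (0.101/2)² = 0.008012 m².
Convert discharge: 115 mL/min = 1.917e-06 m³/s.
Darcy's law rearranged: K = Q·L / (A·Δh) = 1.917e-06 × 0.480 / (0.008012 × 1.32) = 8.699e-05 m/s = 7.516 m/day.

7.52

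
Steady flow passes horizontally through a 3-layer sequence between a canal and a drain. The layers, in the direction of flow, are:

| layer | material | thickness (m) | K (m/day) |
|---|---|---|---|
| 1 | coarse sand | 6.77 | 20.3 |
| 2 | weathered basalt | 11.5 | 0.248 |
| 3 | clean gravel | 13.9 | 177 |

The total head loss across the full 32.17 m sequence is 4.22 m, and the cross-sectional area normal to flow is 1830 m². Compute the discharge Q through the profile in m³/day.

Flow is perpendicular to layering, so the layers act in series and the equivalent K is the thickness-weighted harmonic mean.
Total thickness L = 6.77 + 11.5 + 13.9 = 32.17 m.
Σ(b_i/K_i) = 6.77/20.3 + 11.5/0.248 + 13.9/177 = 46.78 d.
K_eq = L / Σ(b_i/K_i) = 32.17 / 46.78 = 0.6876 m/day.
Q = K_eq · A · (Δh/L) = 0.6876 × 1830 × (4.22/32.17) = 165.1 m³/day.

165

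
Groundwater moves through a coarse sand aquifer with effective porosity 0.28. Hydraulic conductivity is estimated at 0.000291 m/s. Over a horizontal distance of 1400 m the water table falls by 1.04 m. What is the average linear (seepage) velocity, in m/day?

Convert K: 0.000291 m/s × 86400 = 25.14 m/day.
Hydraulic gradient i = Δh / L = 1.04 / 1400 = 0.0007429.
Darcy flux q = K · i = 25.14 × 0.0007429 = 0.01868 m/day.
Seepage velocity v = q / n_e = 0.01868 / 0.28 = 0.06670 m/day.

0.0667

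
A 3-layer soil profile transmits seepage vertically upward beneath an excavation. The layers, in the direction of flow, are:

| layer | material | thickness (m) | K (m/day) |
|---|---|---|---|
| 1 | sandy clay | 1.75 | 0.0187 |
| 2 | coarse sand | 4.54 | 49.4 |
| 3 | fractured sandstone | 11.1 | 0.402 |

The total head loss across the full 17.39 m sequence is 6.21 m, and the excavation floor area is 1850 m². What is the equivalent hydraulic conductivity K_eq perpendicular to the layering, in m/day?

Flow is perpendicular to layering, so the layers act in series and the equivalent K is the thickness-weighted harmonic mean.
Total thickness L = 1.75 + 4.54 + 11.1 = 17.39 m.
Σ(b_i/K_i) = 1.75/0.0187 + 4.54/49.4 + 11.1/0.402 = 121.3 d.
K_eq = L / Σ(b_i/K_i) = 17.39 / 121.3 = 0.1434 m/day.

0.143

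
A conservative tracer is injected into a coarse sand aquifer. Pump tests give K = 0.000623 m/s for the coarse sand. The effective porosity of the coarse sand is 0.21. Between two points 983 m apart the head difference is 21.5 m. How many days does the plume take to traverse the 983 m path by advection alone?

175

Convert K: 0.000623 m/s × 86400 = 53.83 m/day.
Hydraulic gradient i = Δh / L = 21.5 / 983 = 0.02187.
Darcy flux q = K · i = 53.83 × 0.02187 = 1.177 m/day.
Seepage velocity v = q / n_e = 1.177 / 0.21 = 5.606 m/day.
Travel time t = L / v = 983 / 5.606 = 175.3 days.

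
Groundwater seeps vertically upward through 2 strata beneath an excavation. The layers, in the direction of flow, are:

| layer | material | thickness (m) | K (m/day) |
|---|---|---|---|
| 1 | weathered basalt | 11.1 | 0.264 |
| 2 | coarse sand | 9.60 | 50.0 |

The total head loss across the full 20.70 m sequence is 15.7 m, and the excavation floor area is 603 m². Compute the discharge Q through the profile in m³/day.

Flow is perpendicular to layering, so the layers act in series and the equivalent K is the thickness-weighted harmonic mean.
Total thickness L = 11.1 + 9.60 = 20.70 m.
Σ(b_i/K_i) = 11.1/0.264 + 9.60/50.0 = 42.24 d.
K_eq = L / Σ(b_i/K_i) = 20.70 / 42.24 = 0.4901 m/day.
Q = K_eq · A · (Δh/L) = 0.4901 × 603 × (15.7/20.70) = 224.1 m³/day.

224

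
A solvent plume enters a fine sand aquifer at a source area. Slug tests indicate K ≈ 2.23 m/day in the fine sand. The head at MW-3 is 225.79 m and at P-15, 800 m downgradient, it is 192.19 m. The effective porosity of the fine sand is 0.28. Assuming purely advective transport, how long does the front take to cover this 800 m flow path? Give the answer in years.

Hydraulic gradient i = (225.79 − 192.19) / 800 = 33.6 / 800 = 0.04200.
Darcy flux q = K · i = 2.230 × 0.04200 = 0.09366 m/day.
Seepage velocity v = q / n_e = 0.09366 / 0.28 = 0.3345 m/day.
Travel time t = L / v = 800 / 0.3345 = 2392 days = 6.548 years.

6.55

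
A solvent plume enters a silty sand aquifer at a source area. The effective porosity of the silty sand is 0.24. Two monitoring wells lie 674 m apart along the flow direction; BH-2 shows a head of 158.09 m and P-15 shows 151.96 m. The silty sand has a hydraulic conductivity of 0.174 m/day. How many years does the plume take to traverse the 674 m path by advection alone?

280

Hydraulic gradient i = (158.09 − 151.96) / 674 = 6.13 / 674 = 0.009095.
Darcy flux q = K · i = 0.1740 × 0.009095 = 0.001583 m/day.
Seepage velocity v = q / n_e = 0.001583 / 0.24 = 0.006594 m/day.
Travel time t = L / v = 674 / 0.006594 = 1.022e+05 days = 279.9 years.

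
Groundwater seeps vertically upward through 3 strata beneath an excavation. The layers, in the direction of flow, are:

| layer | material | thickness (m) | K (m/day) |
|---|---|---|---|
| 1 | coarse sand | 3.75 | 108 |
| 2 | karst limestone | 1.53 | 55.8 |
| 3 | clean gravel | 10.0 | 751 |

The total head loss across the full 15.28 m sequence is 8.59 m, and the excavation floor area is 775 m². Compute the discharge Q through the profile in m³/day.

Flow is perpendicular to layering, so the layers act in series and the equivalent K is the thickness-weighted harmonic mean.
Total thickness L = 3.75 + 1.53 + 10.0 = 15.28 m.
Σ(b_i/K_i) = 3.75/108 + 1.53/55.8 + 10.0/751 = 0.07546 d.
K_eq = L / Σ(b_i/K_i) = 15.28 / 0.07546 = 202.5 m/day.
Q = K_eq · A · (Δh/L) = 202.5 × 775 × (8.59/15.28) = 88226 m³/day.

88200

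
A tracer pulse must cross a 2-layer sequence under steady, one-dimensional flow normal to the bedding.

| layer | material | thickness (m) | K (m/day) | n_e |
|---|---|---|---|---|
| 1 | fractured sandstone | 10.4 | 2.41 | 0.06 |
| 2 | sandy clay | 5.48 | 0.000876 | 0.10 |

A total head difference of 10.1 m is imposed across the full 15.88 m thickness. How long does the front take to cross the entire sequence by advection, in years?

With flow normal to the layers, continuity requires the same specific discharge q through every layer.
Σ(b_i/K_i) = 10.4/2.41 + 5.48/0.000876 = 6260 d.
q = Δh / Σ(b_i/K_i) = 10.1 / 6260 = 0.001613 m/day.
In each layer the seepage velocity is v_i = q/n_i, so the layer transit time is t_i = b_i·n_i / q:
  layer 1 (fractured sandstone): t_1 = 10.4 × 0.06 / 0.001613 = 386.8 d
  layer 2 (sandy clay): t_2 = 5.48 × 0.10 / 0.001613 = 339.7 d
Total t = Σ t_i = 726.4 days = 1.989 years.

1.99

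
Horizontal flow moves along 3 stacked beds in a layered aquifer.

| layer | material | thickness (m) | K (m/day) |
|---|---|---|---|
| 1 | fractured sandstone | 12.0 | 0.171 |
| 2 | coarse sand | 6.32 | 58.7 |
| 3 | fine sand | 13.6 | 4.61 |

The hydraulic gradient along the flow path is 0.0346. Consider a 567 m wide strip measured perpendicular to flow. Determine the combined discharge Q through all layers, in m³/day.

Flow is parallel to layering, so each bed carries its own Darcy discharge and the transmissivities add.
Σ(K_i·b_i) = 0.171×12.0 + 58.7×6.32 + 4.61×13.6 = 435.7 m²/day.
Hydraulic gradient i = 0.0346.
Q = Σ(K_i·b_i) · W · i = 435.7 × 567 × 0.03460 = 8548 m³/day.

8550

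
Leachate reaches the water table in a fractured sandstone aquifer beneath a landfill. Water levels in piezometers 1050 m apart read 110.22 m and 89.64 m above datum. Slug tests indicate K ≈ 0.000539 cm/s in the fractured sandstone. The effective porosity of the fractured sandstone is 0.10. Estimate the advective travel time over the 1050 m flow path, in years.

Convert K: 0.000539 cm/s × 864 = 0.4657 m/day.
Hydraulic gradient i = (110.22 − 89.64) / 1050 = 20.58 / 1050 = 0.01960.
Darcy flux q = K · i = 0.4657 × 0.01960 = 0.009128 m/day.
Seepage velocity v = q / n_e = 0.009128 / 0.10 = 0.09128 m/day.
Travel time t = L / v = 1050 / 0.09128 = 11504 days = 31.49 years.

31.5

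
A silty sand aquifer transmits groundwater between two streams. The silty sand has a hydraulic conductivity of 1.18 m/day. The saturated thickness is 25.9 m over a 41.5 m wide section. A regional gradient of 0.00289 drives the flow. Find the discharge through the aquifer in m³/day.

3.67

Cross-sectional area A = 41.5 × 25.9 = 1075 m².
Hydraulic gradient i = 0.00289.
Darcy's law: Q = K · A · i = 1.180 × 1075 × 0.002890 = 3.665 m³/day.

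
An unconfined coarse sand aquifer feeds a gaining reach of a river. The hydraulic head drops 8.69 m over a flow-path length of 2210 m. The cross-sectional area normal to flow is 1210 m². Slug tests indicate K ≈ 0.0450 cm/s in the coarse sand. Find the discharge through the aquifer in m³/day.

185

Convert K: 0.0450 cm/s × 864 = 38.88 m/day.
Hydraulic gradient i = Δh / L = 8.69 / 2210 = 0.003932.
Darcy's law: Q = K · A · i = 38.88 × 1210 × 0.003932 = 185.0 m³/day.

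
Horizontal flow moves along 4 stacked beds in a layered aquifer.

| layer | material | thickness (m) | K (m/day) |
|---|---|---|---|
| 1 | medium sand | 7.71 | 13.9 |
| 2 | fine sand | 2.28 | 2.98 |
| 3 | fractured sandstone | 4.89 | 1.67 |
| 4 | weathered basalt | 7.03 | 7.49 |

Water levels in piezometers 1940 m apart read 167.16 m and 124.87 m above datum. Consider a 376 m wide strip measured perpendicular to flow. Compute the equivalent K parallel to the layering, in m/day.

Flow is parallel to layering, so each bed carries its own Darcy discharge and the transmissivities add.
Σ(K_i·b_i) = 13.9×7.71 + 2.98×2.28 + 1.67×4.89 + 7.49×7.03 = 174.8 m²/day.
Total thickness b = 21.91 m, so K_eq = Σ(K_i·b_i)/b = 7.977 m/day.

7.98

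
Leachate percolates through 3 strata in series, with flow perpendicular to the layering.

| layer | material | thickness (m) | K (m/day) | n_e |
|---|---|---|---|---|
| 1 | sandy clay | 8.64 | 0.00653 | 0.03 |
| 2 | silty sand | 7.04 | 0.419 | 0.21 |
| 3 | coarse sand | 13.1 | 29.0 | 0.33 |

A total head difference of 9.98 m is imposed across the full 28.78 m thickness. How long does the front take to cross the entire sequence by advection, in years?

2.23

With flow normal to the layers, continuity requires the same specific discharge q through every layer.
Σ(b_i/K_i) = 8.64/0.00653 + 7.04/0.419 + 13.1/29.0 = 1340 d.
q = Δh / Σ(b_i/K_i) = 9.98 / 1340 = 0.007446 m/day.
In each layer the seepage velocity is v_i = q/n_i, so the layer transit time is t_i = b_i·n_i / q:
  layer 1 (sandy clay): t_1 = 8.64 × 0.03 / 0.007446 = 34.81 d
  layer 2 (silty sand): t_2 = 7.04 × 0.21 / 0.007446 = 198.6 d
  layer 3 (coarse sand): t_3 = 13.1 × 0.33 / 0.007446 = 580.6 d
Total t = Σ t_i = 814.0 days = 2.229 years.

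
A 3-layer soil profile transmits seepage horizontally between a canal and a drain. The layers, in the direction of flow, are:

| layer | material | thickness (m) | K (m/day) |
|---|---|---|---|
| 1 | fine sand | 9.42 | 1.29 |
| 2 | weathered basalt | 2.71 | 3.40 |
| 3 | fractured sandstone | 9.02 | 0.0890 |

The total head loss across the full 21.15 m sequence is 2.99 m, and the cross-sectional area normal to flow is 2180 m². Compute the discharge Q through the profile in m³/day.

59.6

Flow is perpendicular to layering, so the layers act in series and the equivalent K is the thickness-weighted harmonic mean.
Total thickness L = 9.42 + 2.71 + 9.02 = 21.15 m.
Σ(b_i/K_i) = 9.42/1.29 + 2.71/3.40 + 9.02/0.0890 = 109.4 d.
K_eq = L / Σ(b_i/K_i) = 21.15 / 109.4 = 0.1932 m/day.
Q = K_eq · A · (Δh/L) = 0.1932 × 2180 × (2.99/21.15) = 59.56 m³/day.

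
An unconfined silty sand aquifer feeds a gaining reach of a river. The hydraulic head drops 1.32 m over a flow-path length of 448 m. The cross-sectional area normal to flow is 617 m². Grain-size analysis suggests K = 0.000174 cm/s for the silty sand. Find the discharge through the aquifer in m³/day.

0.273

Convert K: 0.000174 cm/s × 864 = 0.1503 m/day.
Hydraulic gradient i = Δh / L = 1.32 / 448 = 0.002946.
Darcy's law: Q = K · A · i = 0.1503 × 617.0 × 0.002946 = 0.2733 m³/day.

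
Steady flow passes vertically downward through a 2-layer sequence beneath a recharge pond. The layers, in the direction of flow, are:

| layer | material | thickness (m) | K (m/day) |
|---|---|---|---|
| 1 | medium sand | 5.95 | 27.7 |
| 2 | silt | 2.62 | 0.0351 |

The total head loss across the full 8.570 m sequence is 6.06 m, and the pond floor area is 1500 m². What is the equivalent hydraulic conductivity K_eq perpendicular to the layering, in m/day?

Flow is perpendicular to layering, so the layers act in series and the equivalent K is the thickness-weighted harmonic mean.
Total thickness L = 5.95 + 2.62 = 8.570 m.
Σ(b_i/K_i) = 5.95/27.7 + 2.62/0.0351 = 74.86 d.
K_eq = L / Σ(b_i/K_i) = 8.570 / 74.86 = 0.1145 m/day.

0.114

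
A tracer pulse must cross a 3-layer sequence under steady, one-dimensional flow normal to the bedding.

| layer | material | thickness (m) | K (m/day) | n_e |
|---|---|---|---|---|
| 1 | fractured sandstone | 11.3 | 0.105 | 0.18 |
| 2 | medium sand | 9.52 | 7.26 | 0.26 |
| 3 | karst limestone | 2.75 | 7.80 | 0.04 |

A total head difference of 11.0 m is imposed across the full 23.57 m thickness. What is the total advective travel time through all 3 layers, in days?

45.9

With flow normal to the layers, continuity requires the same specific discharge q through every layer.
Σ(b_i/K_i) = 11.3/0.105 + 9.52/7.26 + 2.75/7.80 = 109.3 d.
q = Δh / Σ(b_i/K_i) = 11.0 / 109.3 = 0.1007 m/day.
In each layer the seepage velocity is v_i = q/n_i, so the layer transit time is t_i = b_i·n_i / q:
  layer 1 (fractured sandstone): t_1 = 11.3 × 0.18 / 0.1007 = 20.21 d
  layer 2 (medium sand): t_2 = 9.52 × 0.26 / 0.1007 = 24.59 d
  layer 3 (karst limestone): t_3 = 2.75 × 0.04 / 0.1007 = 1.093 d
Total t = Σ t_i = 45.89 days.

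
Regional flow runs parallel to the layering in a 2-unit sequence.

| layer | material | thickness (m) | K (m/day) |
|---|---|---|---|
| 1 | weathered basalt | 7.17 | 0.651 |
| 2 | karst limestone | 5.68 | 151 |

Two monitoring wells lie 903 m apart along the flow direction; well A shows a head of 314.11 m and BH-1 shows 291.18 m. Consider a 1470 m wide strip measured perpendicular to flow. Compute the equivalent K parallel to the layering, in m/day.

67.1

Flow is parallel to layering, so each bed carries its own Darcy discharge and the transmissivities add.
Σ(K_i·b_i) = 0.651×7.17 + 151×5.68 = 862.3 m²/day.
Total thickness b = 12.85 m, so K_eq = Σ(K_i·b_i)/b = 67.11 m/day.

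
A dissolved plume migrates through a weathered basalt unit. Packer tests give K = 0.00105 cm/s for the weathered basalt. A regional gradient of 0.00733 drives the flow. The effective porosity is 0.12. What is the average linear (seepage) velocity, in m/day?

0.0554

Convert K: 0.00105 cm/s × 864 = 0.9072 m/day.
Hydraulic gradient i = 0.00733.
Darcy flux q = K · i = 0.9072 × 0.007330 = 0.006650 m/day.
Seepage velocity v = q / n_e = 0.006650 / 0.12 = 0.05541 m/day.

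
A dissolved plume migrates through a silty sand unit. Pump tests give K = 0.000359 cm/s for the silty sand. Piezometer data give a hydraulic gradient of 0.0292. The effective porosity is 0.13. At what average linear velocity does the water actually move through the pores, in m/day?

0.0697

Convert K: 0.000359 cm/s × 864 = 0.3102 m/day.
Hydraulic gradient i = 0.0292.
Darcy flux q = K · i = 0.3102 × 0.02920 = 0.009057 m/day.
Seepage velocity v = q / n_e = 0.009057 / 0.13 = 0.06967 m/day.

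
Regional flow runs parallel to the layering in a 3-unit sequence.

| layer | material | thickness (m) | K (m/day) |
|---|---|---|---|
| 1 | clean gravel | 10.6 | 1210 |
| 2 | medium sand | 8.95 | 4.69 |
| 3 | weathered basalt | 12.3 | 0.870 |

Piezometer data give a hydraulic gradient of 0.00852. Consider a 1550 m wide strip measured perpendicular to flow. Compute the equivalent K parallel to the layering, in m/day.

Flow is parallel to layering, so each bed carries its own Darcy discharge and the transmissivities add.
Σ(K_i·b_i) = 1210×10.6 + 4.69×8.95 + 0.870×12.3 = 12879 m²/day.
Total thickness b = 31.85 m, so K_eq = Σ(K_i·b_i)/b = 404.4 m/day.

404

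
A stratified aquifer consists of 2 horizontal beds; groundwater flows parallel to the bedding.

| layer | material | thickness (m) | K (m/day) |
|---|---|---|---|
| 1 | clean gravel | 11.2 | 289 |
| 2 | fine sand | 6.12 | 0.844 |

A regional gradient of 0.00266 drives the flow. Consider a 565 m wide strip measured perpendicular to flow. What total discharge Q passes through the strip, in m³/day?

Flow is parallel to layering, so each bed carries its own Darcy discharge and the transmissivities add.
Σ(K_i·b_i) = 289×11.2 + 0.844×6.12 = 3242 m²/day.
Hydraulic gradient i = 0.00266.
Q = Σ(K_i·b_i) · W · i = 3242 × 565 × 0.002660 = 4872 m³/day.

4870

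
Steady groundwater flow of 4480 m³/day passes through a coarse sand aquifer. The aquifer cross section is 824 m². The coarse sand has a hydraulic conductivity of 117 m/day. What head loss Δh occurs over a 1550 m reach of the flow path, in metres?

From Q = K·A·i, i = Q / (K·A) = 4480 / (117.0 × 824.0) = 0.04647.
Head loss Δh = i · L = 0.04647 × 1550 = 72.03 m.

72.0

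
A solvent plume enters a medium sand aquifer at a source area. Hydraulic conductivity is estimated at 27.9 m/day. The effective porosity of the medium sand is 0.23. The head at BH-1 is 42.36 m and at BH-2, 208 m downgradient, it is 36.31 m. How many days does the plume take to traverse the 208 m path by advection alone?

59.0

Hydraulic gradient i = (42.36 − 36.31) / 208 = 6.05 / 208 = 0.02909.
Darcy flux q = K · i = 27.90 × 0.02909 = 0.8115 m/day.
Seepage velocity v = q / n_e = 0.8115 / 0.23 = 3.528 m/day.
Travel time t = L / v = 208 / 3.528 = 58.95 days.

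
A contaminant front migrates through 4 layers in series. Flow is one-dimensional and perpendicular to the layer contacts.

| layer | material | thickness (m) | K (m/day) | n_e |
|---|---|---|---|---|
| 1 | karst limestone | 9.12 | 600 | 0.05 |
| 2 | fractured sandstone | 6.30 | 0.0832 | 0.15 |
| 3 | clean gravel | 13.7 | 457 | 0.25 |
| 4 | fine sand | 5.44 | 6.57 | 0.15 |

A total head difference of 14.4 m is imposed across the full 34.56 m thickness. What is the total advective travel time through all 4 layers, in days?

30.0

With flow normal to the layers, continuity requires the same specific discharge q through every layer.
Σ(b_i/K_i) = 9.12/600 + 6.30/0.0832 + 13.7/457 + 5.44/6.57 = 76.59 d.
q = Δh / Σ(b_i/K_i) = 14.4 / 76.59 = 0.1880 m/day.
In each layer the seepage velocity is v_i = q/n_i, so the layer transit time is t_i = b_i·n_i / q:
  layer 1 (karst limestone): t_1 = 9.12 × 0.05 / 0.1880 = 2.425 d
  layer 2 (fractured sandstone): t_2 = 6.30 × 0.15 / 0.1880 = 5.027 d
  layer 3 (clean gravel): t_3 = 13.7 × 0.25 / 0.1880 = 18.22 d
  layer 4 (fine sand): t_4 = 5.44 × 0.15 / 0.1880 = 4.340 d
Total t = Σ t_i = 30.01 days.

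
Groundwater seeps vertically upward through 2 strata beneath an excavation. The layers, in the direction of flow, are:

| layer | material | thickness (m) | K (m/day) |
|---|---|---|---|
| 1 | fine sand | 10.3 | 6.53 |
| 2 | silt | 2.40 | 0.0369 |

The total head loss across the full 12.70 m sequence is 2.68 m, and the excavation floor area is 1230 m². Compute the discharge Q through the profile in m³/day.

49.5

Flow is perpendicular to layering, so the layers act in series and the equivalent K is the thickness-weighted harmonic mean.
Total thickness L = 10.3 + 2.40 = 12.70 m.
Σ(b_i/K_i) = 10.3/6.53 + 2.40/0.0369 = 66.62 d.
K_eq = L / Σ(b_i/K_i) = 12.70 / 66.62 = 0.1906 m/day.
Q = K_eq · A · (Δh/L) = 0.1906 × 1230 × (2.68/12.70) = 49.48 m³/day.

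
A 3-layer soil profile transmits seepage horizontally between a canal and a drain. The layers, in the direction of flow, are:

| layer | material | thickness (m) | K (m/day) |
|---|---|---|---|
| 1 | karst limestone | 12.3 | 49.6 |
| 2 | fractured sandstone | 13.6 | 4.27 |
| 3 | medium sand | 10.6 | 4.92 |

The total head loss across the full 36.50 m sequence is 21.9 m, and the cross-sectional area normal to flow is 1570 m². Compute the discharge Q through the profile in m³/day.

6150

Flow is perpendicular to layering, so the layers act in series and the equivalent K is the thickness-weighted harmonic mean.
Total thickness L = 12.3 + 13.6 + 10.6 = 36.50 m.
Σ(b_i/K_i) = 12.3/49.6 + 13.6/4.27 + 10.6/4.92 = 5.587 d.
K_eq = L / Σ(b_i/K_i) = 36.50 / 5.587 = 6.532 m/day.
Q = K_eq · A · (Δh/L) = 6.532 × 1570 × (21.9/36.50) = 6154 m³/day.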